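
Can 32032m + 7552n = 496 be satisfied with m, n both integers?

gcd(32032, 7552):
  32032 = 4×7552 + 1824
  7552 = 4×1824 + 256
  1824 = 7×256 + 32
  256 = 8×32
so gcd(32032, 7552) = 32.
32 does not divide 496 (remainder 16), so no integer solutions.

no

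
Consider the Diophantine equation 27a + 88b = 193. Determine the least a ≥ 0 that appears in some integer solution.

gcd(88, 27) = 1.
1 divides 193, so solutions exist.
By Bézout, 27·(-13) + 88·(4) = 1.
Scale by 193/1 = 193: (a₀, b₀) = (-2509, 772).
General solution: a = -2509 + 88t, b = 772 - 27t for integer t.
a ≥ 0: smallest is -2509 mod 88 = 43 (at t = 29), with b = -11.

43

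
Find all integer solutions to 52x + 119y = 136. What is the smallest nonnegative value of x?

gcd(119, 52):
  119 = 2·52 + 15
  52 = 3·15 + 7
  15 = 2·7 + 1
  7 = 7·1
so gcd(119, 52) = 1.
1 divides 136, so solutions exist.
Back-substitute for Bézout coefficients:
  1 = 15 - 2·7
  ... = 52·(-16) + 119·(7)
Scale by 136/1 = 136: (x₀, y₀) = (-2176, 952).
General solution: x = -2176 + 119t, y = 952 - 52t for integer t.
x ≥ 0: smallest is -2176 mod 119 = 85 (at t = 19), with y = -36.

85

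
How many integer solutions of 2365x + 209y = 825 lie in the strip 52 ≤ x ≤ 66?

gcd(2365, 209) = 11.
By Bézout, 2365·(-3) + 209·(34) = 11.
Particular solution: (3, -30).
General solution: x = 3 + 19t, y = -30 - 215t for integer t.
52 ≤ 3 + 19t ≤ 66 gives t ∈ [3, 3], which is 1 value.

1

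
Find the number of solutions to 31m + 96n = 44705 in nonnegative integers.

gcd(96, 31) = 1.
By Bézout, 31*(31) + 96*(-10) = 1.
One solution: (95, 435).
General: m = 95 + 96t, n = 435 - 31t.
m ≥ 0 ⇒ t ≥ 0; n ≥ 0 ⇒ t ≤ 14. So t ∈ [0, 14]: 15 solutions.

15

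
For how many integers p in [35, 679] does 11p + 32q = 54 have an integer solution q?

gcd(32, 11) = 1.
By Bézout, 11×(3) + 32×(-1) = 1.
Particular solution: (2, 1).
General solution: p = 2 + 32t, q = 1 - 11t for integer t.
35 ≤ 2 + 32t ≤ 679 gives t ∈ [2, 21], which is 20 values.

20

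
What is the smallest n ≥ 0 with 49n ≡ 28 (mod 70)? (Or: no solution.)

2

gcd(70, 49) = 7  (70 = 1*49 + 21, 49 = 2*21 + 7, 21 = 3*7).
7 divides 28, so solutions exist.
Back-substituting, 49*(3) + 70*(-2) = 7.
So 49*(3) ≡ 7 (mod 70); multiply by 4: n ≡ 12 (mod 10).
Smallest nonnegative: n = 12 mod 10 = 2.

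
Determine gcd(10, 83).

gcd(83, 10):
  83 = 8×10 + 3
  10 = 3×3 + 1
  3 = 3×1
so gcd(83, 10) = 1.

1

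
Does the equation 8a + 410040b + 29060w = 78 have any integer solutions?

gcd(410040, 8):
  410040 = 51255×8
so gcd(410040, 8) = 8.
gcd(8, 29060) = 4.
4 does not divide 78 (remainder 2), so no integer solutions.

no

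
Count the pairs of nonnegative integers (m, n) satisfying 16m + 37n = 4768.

9

gcd(37, 16):
  37 = 2·16 + 5
  16 = 3·5 + 1
  5 = 5·1
so gcd(37, 16) = 1.
Back-substitute for Bézout coefficients:
  1 = 16 - 3·5
  ... = 16·(7) + 37·(-3)
Scale by 4768: one solution is (33376, -14304). Reduce m mod 37: (2, 128).
General: m = 2 + 37t, n = 128 - 16t.
m ≥ 0 ⇒ t ≥ 0; n ≥ 0 ⇒ t ≤ 8. So t ∈ [0, 8]: 9 solutions.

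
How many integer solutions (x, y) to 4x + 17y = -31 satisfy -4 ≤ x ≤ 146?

9

gcd(17, 4):
  17 = 4*4 + 1
  4 = 4*1
so gcd(17, 4) = 1.
Back-substitute for Bézout coefficients:
  1 = 17 - 4*4
  ... = 4*(-4) + 17*(1)
Scale by -31: particular solution (124, -31); reduce x mod 17: (5, -3).
General solution: x = 5 + 17t, y = -3 - 4t for integer t.
-4 ≤ 5 + 17t ≤ 146 gives t ∈ [0, 8], which is 9 values.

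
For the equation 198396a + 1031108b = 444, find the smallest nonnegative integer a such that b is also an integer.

194927

gcd(1031108, 198396) = 4.
4 divides 444, so solutions exist.
By Bézout, 198396×(-28434) + 1031108×(5471) = 4.
Scale by 444/4 = 111: (a₀, b₀) = (-3156174, 607281).
General solution: a = -3156174 + 257777t, b = 607281 - 49599t for integer t.
a ≥ 0: smallest is -3156174 mod 257777 = 194927 (at t = 13), with b = -37506.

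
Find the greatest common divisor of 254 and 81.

1

gcd(254, 81) = 1  (254 = 3×81 + 11, 81 = 7×11 + 4, 11 = 2×4 + 3, 4 = 1×3 + 1, 3 = 3×1).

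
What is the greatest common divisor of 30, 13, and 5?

gcd(30, 13) = 1.
gcd(1, 5) = 1.

1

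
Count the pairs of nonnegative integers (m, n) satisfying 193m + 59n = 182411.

gcd(193, 59):
  193 = 3*59 + 16
  59 = 3*16 + 11
  16 = 1*11 + 5
  11 = 2*5 + 1
  5 = 5*1
so gcd(193, 59) = 1.
Back-substitute for Bézout coefficients:
  1 = 11 - 2*5
  ... = 193*(-11) + 59*(36)
Scale by 182411: one solution is (-2006521, 6566796). Reduce m mod 59: (10, 3059).
General: m = 10 + 59t, n = 3059 - 193t.
m ≥ 0 ⇒ t ≥ 0; n ≥ 0 ⇒ t ≤ 15. So t ∈ [0, 15]: 16 solutions.

16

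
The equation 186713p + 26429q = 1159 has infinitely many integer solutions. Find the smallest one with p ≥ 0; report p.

gcd(186713, 26429):
  186713 = 7×26429 + 1710
  26429 = 15×1710 + 779
  1710 = 2×779 + 152
  779 = 5×152 + 19
  152 = 8×19
so gcd(186713, 26429) = 19.
19 divides 1159, so solutions exist.
Back-substitute for Bézout coefficients:
  19 = 779 - 5×152
  ... = 186713×(-170) + 26429×(1201)
Scale by 1159/19 = 61: (p₀, q₀) = (-10370, 73261).
General solution: p = -10370 + 1391t, q = 73261 - 9827t for integer t.
p ≥ 0: smallest is -10370 mod 1391 = 758 (at t = 8), with q = -5355.

758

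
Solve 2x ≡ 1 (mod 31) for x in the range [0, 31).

16

gcd(31, 2) = 1.
By Bézout, 2×(-15) + 31×(1) = 1.
So 2×-15 ≡ 1 (mod 31), and -15 mod 31 = 16.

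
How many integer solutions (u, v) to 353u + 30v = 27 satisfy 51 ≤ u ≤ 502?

gcd(353, 30):
  353 = 11×30 + 23
  30 = 1×23 + 7
  23 = 3×7 + 2
  7 = 3×2 + 1
  2 = 2×1
so gcd(353, 30) = 1.
Back-substitute for Bézout coefficients:
  1 = 7 - 3×2
  ... = 353×(-13) + 30×(153)
Scale by 27: particular solution (-351, 4131); reduce u mod 30: (9, -105).
General solution: u = 9 + 30t, v = -105 - 353t for integer t.
51 ≤ 9 + 30t ≤ 502 gives t ∈ [2, 16], which is 15 values.

15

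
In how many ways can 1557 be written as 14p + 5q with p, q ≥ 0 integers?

22

gcd(14, 5) = 1.
By Bézout, 14·(-1) + 5·(3) = 1.
One solution: (3, 303).
General: p = 3 + 5t, q = 303 - 14t.
p ≥ 0 ⇒ t ≥ 0; q ≥ 0 ⇒ t ≤ 21. So t ∈ [0, 21]: 22 solutions.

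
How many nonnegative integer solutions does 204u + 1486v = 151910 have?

gcd(1486, 204) = 2  (1486 = 7*204 + 58, 204 = 3*58 + 30, 58 = 1*30 + 28, 30 = 1*28 + 2, 28 = 14*2).
Back-substituting, 204*(51) + 1486*(-7) = 2.
Scale by 75955: one solution is (3873705, -531685). Reduce u mod 743: (446, 41).
General: u = 446 + 743t, v = 41 - 102t.
u ≥ 0 ⇒ t ≥ 0; v ≥ 0 ⇒ t ≤ 0. So t ∈ [0, 0]: 1 solution.

1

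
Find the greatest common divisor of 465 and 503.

gcd(503, 465) = 1  (503 = 1·465 + 38, 465 = 12·38 + 9, 38 = 4·9 + 2, 9 = 4·2 + 1, 2 = 2·1).

1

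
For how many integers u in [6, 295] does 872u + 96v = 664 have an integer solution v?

gcd(872, 96) = 8  (872 = 9×96 + 8, 96 = 12×8).
Back-substituting, 872×(1) + 96×(-9) = 8.
Scale by 83: particular solution (83, -747); reduce u mod 12: (11, -93).
General solution: u = 11 + 12t, v = -93 - 109t for integer t.
6 ≤ 11 + 12t ≤ 295 gives t ∈ [0, 23], which is 24 values.

24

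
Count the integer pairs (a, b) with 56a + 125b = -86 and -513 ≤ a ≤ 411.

8

gcd(125, 56):
  125 = 2·56 + 13
  56 = 4·13 + 4
  13 = 3·4 + 1
  4 = 4·1
so gcd(125, 56) = 1.
Back-substitute for Bézout coefficients:
  1 = 13 - 3·4
  ... = 56·(-29) + 125·(13)
Scale by -86: particular solution (2494, -1118); reduce a mod 125: (119, -54).
General solution: a = 119 + 125t, b = -54 - 56t for integer t.
-513 ≤ 119 + 125t ≤ 411 gives t ∈ [-5, 2], which is 8 values.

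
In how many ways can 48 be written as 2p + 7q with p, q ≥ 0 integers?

4

gcd(7, 2) = 1.
By Bézout, 2·(-3) + 7·(1) = 1.
One solution: (3, 6).
General: p = 3 + 7t, q = 6 - 2t.
p ≥ 0 ⇒ t ≥ 0; q ≥ 0 ⇒ t ≤ 3. So t ∈ [0, 3]: 4 solutions.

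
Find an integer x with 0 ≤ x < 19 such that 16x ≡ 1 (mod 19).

gcd(19, 16) = 1.
By Bézout, 16*(6) + 19*(-5) = 1.
So 16*6 ≡ 1 (mod 19), and 6 mod 19 = 6.

6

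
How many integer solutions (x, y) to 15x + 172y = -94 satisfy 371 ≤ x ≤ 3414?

gcd(172, 15) = 1.
By Bézout, 15×(23) + 172×(-2) = 1.
Particular solution: (74, -7).
General solution: x = 74 + 172t, y = -7 - 15t for integer t.
371 ≤ 74 + 172t ≤ 3414 gives t ∈ [2, 19], which is 18 values.

18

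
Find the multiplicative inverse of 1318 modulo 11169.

7720

gcd(11169, 1318) = 1  (11169 = 8*1318 + 625, 1318 = 2*625 + 68, 625 = 9*68 + 13, 68 = 5*13 + 3, 13 = 4*3 + 1, 3 = 3*1).
Back-substituting, 1318*(-3449) + 11169*(407) = 1.
So 1318*-3449 ≡ 1 (mod 11169), and -3449 mod 11169 = 7720.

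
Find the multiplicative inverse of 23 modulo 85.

gcd(85, 23):
  85 = 3×23 + 16
  23 = 1×16 + 7
  16 = 2×7 + 2
  7 = 3×2 + 1
  2 = 2×1
so gcd(85, 23) = 1.
Back-substitute for Bézout coefficients:
  1 = 7 - 3×2
  ... = 23×(37) + 85×(-10)
So 23×37 ≡ 1 (mod 85), and 37 mod 85 = 37.

37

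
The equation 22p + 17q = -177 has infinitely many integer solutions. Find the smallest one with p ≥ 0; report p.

gcd(22, 17):
  22 = 1*17 + 5
  17 = 3*5 + 2
  5 = 2*2 + 1
  2 = 2*1
so gcd(22, 17) = 1.
1 divides -177, so solutions exist.
Back-substitute for Bézout coefficients:
  1 = 5 - 2*2
  ... = 22*(7) + 17*(-9)
Scale by -177/1 = -177: (p₀, q₀) = (-1239, 1593).
General solution: p = -1239 + 17t, q = 1593 - 22t for integer t.
p ≥ 0: smallest is -1239 mod 17 = 2 (at t = 73), with q = -13.

2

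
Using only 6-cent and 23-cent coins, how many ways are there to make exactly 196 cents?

Need nonnegative integers with 6j + 23k = 196.
gcd(6, 23) = 1, and 6·(4) + 23·(-1) = 1.
So (j₀, k₀) = (784, -196); general j = 784 + 23t, k = -196 - 6t.
j ≥ 0 ⇒ t ≥ -34; k ≥ 0 ⇒ t ≤ -33. That's 2 values of t.

2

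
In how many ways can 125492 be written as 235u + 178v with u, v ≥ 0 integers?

gcd(235, 178):
  235 = 1·178 + 57
  178 = 3·57 + 7
  57 = 8·7 + 1
  7 = 7·1
so gcd(235, 178) = 1.
Back-substitute for Bézout coefficients:
  1 = 57 - 8·7
  ... = 235·(25) + 178·(-33)
Scale by 125492: one solution is (3137300, -4141236). Reduce u mod 178: (50, 639).
General: u = 50 + 178t, v = 639 - 235t.
u ≥ 0 ⇒ t ≥ 0; v ≥ 0 ⇒ t ≤ 2. So t ∈ [0, 2]: 3 solutions.

3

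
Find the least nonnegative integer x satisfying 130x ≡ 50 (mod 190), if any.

gcd(190, 130) = 10  (190 = 1×130 + 60, 130 = 2×60 + 10, 60 = 6×10).
10 divides 50, so solutions exist.
Back-substituting, 130×(3) + 190×(-2) = 10.
So 130×(3) ≡ 10 (mod 190); multiply by 5: x ≡ 15 (mod 19).
Smallest nonnegative: x = 15 mod 19 = 15.

15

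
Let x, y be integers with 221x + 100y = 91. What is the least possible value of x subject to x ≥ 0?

gcd(221, 100):
  221 = 2·100 + 21
  100 = 4·21 + 16
  21 = 1·16 + 5
  16 = 3·5 + 1
  5 = 5·1
so gcd(221, 100) = 1.
1 divides 91, so solutions exist.
Back-substitute for Bézout coefficients:
  1 = 16 - 3·5
  ... = 221·(-19) + 100·(42)
Scale by 91/1 = 91: (x₀, y₀) = (-1729, 3822).
General solution: x = -1729 + 100t, y = 3822 - 221t for integer t.
x ≥ 0: smallest is -1729 mod 100 = 71 (at t = 18), with y = -156.

71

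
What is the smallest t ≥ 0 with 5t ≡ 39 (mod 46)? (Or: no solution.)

17

gcd(46, 5) = 1.
1 divides 39, so solutions exist.
By Bézout, 5×(-9) + 46×(1) = 1.
So 5×(-9) ≡ 1 (mod 46); multiply by 39: t ≡ -351 (mod 46).
Smallest nonnegative: t = -351 mod 46 = 17.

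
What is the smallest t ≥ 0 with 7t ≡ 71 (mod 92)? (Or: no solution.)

gcd(92, 7) = 1.
1 divides 71, so solutions exist.
By Bézout, 7·(-13) + 92·(1) = 1.
So 7·(-13) ≡ 1 (mod 92); multiply by 71: t ≡ -923 (mod 92).
Smallest nonnegative: t = -923 mod 92 = 89.

89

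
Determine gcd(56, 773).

1

gcd(773, 56) = 1  (773 = 13×56 + 45, 56 = 1×45 + 11, 45 = 4×11 + 1, 11 = 11×1).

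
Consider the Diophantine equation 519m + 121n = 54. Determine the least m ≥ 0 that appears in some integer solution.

5

gcd(519, 121) = 1  (519 = 4*121 + 35, 121 = 3*35 + 16, 35 = 2*16 + 3, 16 = 5*3 + 1, 3 = 3*1).
1 divides 54, so solutions exist.
Back-substituting, 519*(-38) + 121*(163) = 1.
Scale by 54/1 = 54: (m₀, n₀) = (-2052, 8802).
General solution: m = -2052 + 121t, n = 8802 - 519t for integer t.
m ≥ 0: smallest is -2052 mod 121 = 5 (at t = 17), with n = -21.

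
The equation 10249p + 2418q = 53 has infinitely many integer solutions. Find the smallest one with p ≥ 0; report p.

1295

gcd(10249, 2418) = 1.
1 divides 53, so solutions exist.
By Bézout, 10249*(1165) + 2418*(-4938) = 1.
Scale by 53/1 = 53: (p₀, q₀) = (61745, -261714).
General solution: p = 61745 + 2418t, q = -261714 - 10249t for integer t.
p ≥ 0: smallest is 61745 mod 2418 = 1295 (at t = -25), with q = -5489.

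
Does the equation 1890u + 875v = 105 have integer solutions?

yes

gcd(1890, 875):
  1890 = 2×875 + 140
  875 = 6×140 + 35
  140 = 4×35
so gcd(1890, 875) = 35.
35 divides 105, so integer solutions exist.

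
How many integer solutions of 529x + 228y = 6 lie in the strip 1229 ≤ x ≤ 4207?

13

gcd(529, 228):
  529 = 2*228 + 73
  228 = 3*73 + 9
  73 = 8*9 + 1
  9 = 9*1
so gcd(529, 228) = 1.
Back-substitute for Bézout coefficients:
  1 = 73 - 8*9
  ... = 529*(25) + 228*(-58)
Scale by 6: particular solution (150, -348); reduce x mod 228: (150, -348).
General solution: x = 150 + 228t, y = -348 - 529t for integer t.
1229 ≤ 150 + 228t ≤ 4207 gives t ∈ [5, 17], which is 13 values.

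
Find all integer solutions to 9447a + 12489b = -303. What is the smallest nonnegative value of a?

gcd(12489, 9447):
  12489 = 1*9447 + 3042
  9447 = 3*3042 + 321
  3042 = 9*321 + 153
  321 = 2*153 + 15
  153 = 10*15 + 3
  15 = 5*3
so gcd(12489, 9447) = 3.
3 divides -303, so solutions exist.
Back-substitute for Bézout coefficients:
  3 = 153 - 10*15
  ... = 9447*(-817) + 12489*(618)
Scale by -303/3 = -101: (a₀, b₀) = (82517, -62418).
General solution: a = 82517 + 4163t, b = -62418 - 3149t for integer t.
a ≥ 0: smallest is 82517 mod 4163 = 3420 (at t = -19), with b = -2587.

3420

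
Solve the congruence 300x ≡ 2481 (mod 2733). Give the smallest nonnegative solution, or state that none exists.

gcd(2733, 300) = 3  (2733 = 9·300 + 33, 300 = 9·33 + 3, 33 = 11·3).
3 divides 2481, so solutions exist.
Back-substituting, 300·(82) + 2733·(-9) = 3.
So 300·(82) ≡ 3 (mod 2733); multiply by 827: x ≡ 67814 (mod 911).
Smallest nonnegative: x = 67814 mod 911 = 400.

400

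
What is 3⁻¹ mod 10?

7

gcd(10, 3) = 1.
By Bézout, 3*(-3) + 10*(1) = 1.
So 3*-3 ≡ 1 (mod 10), and -3 mod 10 = 7.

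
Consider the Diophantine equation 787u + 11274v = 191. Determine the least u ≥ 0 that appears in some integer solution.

1619

gcd(11274, 787) = 1  (11274 = 14·787 + 256, 787 = 3·256 + 19, 256 = 13·19 + 9, 19 = 2·9 + 1, 9 = 9·1).
1 divides 191, so solutions exist.
Back-substituting, 787·(1189) + 11274·(-83) = 1.
Scale by 191/1 = 191: (u₀, v₀) = (227099, -15853).
General solution: u = 227099 + 11274t, v = -15853 - 787t for integer t.
u ≥ 0: smallest is 227099 mod 11274 = 1619 (at t = -20), with v = -113.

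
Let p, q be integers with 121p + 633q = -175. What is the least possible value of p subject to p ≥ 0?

gcd(633, 121) = 1.
1 divides -175, so solutions exist.
By Bézout, 121*(-68) + 633*(13) = 1.
Scale by -175/1 = -175: (p₀, q₀) = (11900, -2275).
General solution: p = 11900 + 633t, q = -2275 - 121t for integer t.
p ≥ 0: smallest is 11900 mod 633 = 506 (at t = -18), with q = -97.

506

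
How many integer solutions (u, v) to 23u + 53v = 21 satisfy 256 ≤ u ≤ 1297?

gcd(53, 23) = 1  (53 = 2·23 + 7, 23 = 3·7 + 2, 7 = 3·2 + 1, 2 = 2·1).
Back-substituting, 23·(-23) + 53·(10) = 1.
Scale by 21: particular solution (-483, 210); reduce u mod 53: (47, -20).
General solution: u = 47 + 53t, v = -20 - 23t for integer t.
256 ≤ 47 + 53t ≤ 1297 gives t ∈ [4, 23], which is 20 values.

20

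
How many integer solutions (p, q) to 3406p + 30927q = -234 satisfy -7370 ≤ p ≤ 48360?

gcd(30927, 3406):
  30927 = 9×3406 + 273
  3406 = 12×273 + 130
  273 = 2×130 + 13
  130 = 10×13
so gcd(30927, 3406) = 13.
Back-substitute for Bézout coefficients:
  13 = 273 - 2×130
  ... = 3406×(-227) + 30927×(25)
Scale by -18: particular solution (4086, -450); reduce p mod 2379: (1707, -188).
General solution: p = 1707 + 2379t, q = -188 - 262t for integer t.
-7370 ≤ 1707 + 2379t ≤ 48360 gives t ∈ [-3, 19], which is 23 values.

23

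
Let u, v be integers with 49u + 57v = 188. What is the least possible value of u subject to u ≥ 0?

5

gcd(57, 49):
  57 = 1*49 + 8
  49 = 6*8 + 1
  8 = 8*1
so gcd(57, 49) = 1.
1 divides 188, so solutions exist.
Back-substitute for Bézout coefficients:
  1 = 49 - 6*8
  ... = 49*(7) + 57*(-6)
Scale by 188/1 = 188: (u₀, v₀) = (1316, -1128).
General solution: u = 1316 + 57t, v = -1128 - 49t for integer t.
u ≥ 0: smallest is 1316 mod 57 = 5 (at t = -23), with v = -1.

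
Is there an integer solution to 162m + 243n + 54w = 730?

no

gcd(243, 162) = 81  (243 = 1*162 + 81, 162 = 2*81).
gcd(81, 54) = 27.
27 does not divide 730 (remainder 1), so no integer solutions.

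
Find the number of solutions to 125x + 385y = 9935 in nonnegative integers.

gcd(385, 125):
  385 = 3·125 + 10
  125 = 12·10 + 5
  10 = 2·5
so gcd(385, 125) = 5.
Back-substitute for Bézout coefficients:
  5 = 125 - 12·10
  ... = 125·(37) + 385·(-12)
Scale by 1987: one solution is (73519, -23844). Reduce x mod 77: (61, 6).
General: x = 61 + 77t, y = 6 - 25t.
x ≥ 0 ⇒ t ≥ 0; y ≥ 0 ⇒ t ≤ 0. So t ∈ [0, 0]: 1 solution.

1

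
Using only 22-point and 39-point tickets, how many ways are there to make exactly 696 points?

1

Need nonnegative integers with 22j + 39k = 696.
gcd(22, 39) = 1, and 22·(16) + 39·(-9) = 1.
So (j₀, k₀) = (11136, -6264); general j = 11136 + 39t, k = -6264 - 22t.
j ≥ 0 ⇒ t ≥ -285; k ≥ 0 ⇒ t ≤ -285. That's 1 value of t.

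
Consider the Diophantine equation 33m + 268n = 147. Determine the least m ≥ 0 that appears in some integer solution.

175

gcd(268, 33):
  268 = 8*33 + 4
  33 = 8*4 + 1
  4 = 4*1
so gcd(268, 33) = 1.
1 divides 147, so solutions exist.
Back-substitute for Bézout coefficients:
  1 = 33 - 8*4
  ... = 33*(65) + 268*(-8)
Scale by 147/1 = 147: (m₀, n₀) = (9555, -1176).
General solution: m = 9555 + 268t, n = -1176 - 33t for integer t.
m ≥ 0: smallest is 9555 mod 268 = 175 (at t = -35), with n = -21.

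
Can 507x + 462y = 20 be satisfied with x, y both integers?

gcd(507, 462) = 3.
3 does not divide 20 (remainder 2), so no integer solutions.

no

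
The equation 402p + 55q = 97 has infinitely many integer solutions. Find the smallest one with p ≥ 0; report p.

gcd(402, 55) = 1  (402 = 7·55 + 17, 55 = 3·17 + 4, 17 = 4·4 + 1, 4 = 4·1).
1 divides 97, so solutions exist.
Back-substituting, 402·(13) + 55·(-95) = 1.
Scale by 97/1 = 97: (p₀, q₀) = (1261, -9215).
General solution: p = 1261 + 55t, q = -9215 - 402t for integer t.
p ≥ 0: smallest is 1261 mod 55 = 51 (at t = -22), with q = -371.

51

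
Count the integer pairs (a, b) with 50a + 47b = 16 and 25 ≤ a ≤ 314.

gcd(50, 47) = 1  (50 = 1·47 + 3, 47 = 15·3 + 2, 3 = 1·2 + 1, 2 = 2·1).
Back-substituting, 50·(16) + 47·(-17) = 1.
Scale by 16: particular solution (256, -272); reduce a mod 47: (21, -22).
General solution: a = 21 + 47t, b = -22 - 50t for integer t.
25 ≤ 21 + 47t ≤ 314 gives t ∈ [1, 6], which is 6 values.

6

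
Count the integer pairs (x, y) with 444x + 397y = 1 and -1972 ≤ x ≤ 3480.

gcd(444, 397) = 1  (444 = 1*397 + 47, 397 = 8*47 + 21, 47 = 2*21 + 5, 21 = 4*5 + 1, 5 = 5*1).
Back-substituting, 444*(-76) + 397*(85) = 1.
Scale by 1: particular solution (-76, 85); reduce x mod 397: (321, -359).
General solution: x = 321 + 397t, y = -359 - 444t for integer t.
-1972 ≤ 321 + 397t ≤ 3480 gives t ∈ [-5, 7], which is 13 values.

13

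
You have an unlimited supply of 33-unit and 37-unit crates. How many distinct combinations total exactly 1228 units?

1

Need nonnegative integers with 33j + 37k = 1228.
gcd(33, 37) = 1, and 33·(9) + 37·(-8) = 1.
So (j₀, k₀) = (11052, -9824); general j = 11052 + 37t, k = -9824 - 33t.
j ≥ 0 ⇒ t ≥ -298; k ≥ 0 ⇒ t ≤ -298. That's 1 value of t.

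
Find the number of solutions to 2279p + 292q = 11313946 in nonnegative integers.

17

gcd(2279, 292):
  2279 = 7×292 + 235
  292 = 1×235 + 57
  235 = 4×57 + 7
  57 = 8×7 + 1
  7 = 7×1
so gcd(2279, 292) = 1.
Back-substitute for Bézout coefficients:
  1 = 57 - 8×7
  ... = 2279×(-41) + 292×(320)
Scale by 11313946: one solution is (-463871786, 3620462720). Reduce p mod 292: (290, 36483).
General: p = 290 + 292t, q = 36483 - 2279t.
p ≥ 0 ⇒ t ≥ 0; q ≥ 0 ⇒ t ≤ 16. So t ∈ [0, 16]: 17 solutions.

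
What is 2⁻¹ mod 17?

gcd(17, 2) = 1  (17 = 8·2 + 1, 2 = 2·1).
Back-substituting, 2·(-8) + 17·(1) = 1.
So 2·-8 ≡ 1 (mod 17), and -8 mod 17 = 9.

9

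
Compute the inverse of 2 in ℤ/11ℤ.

gcd(11, 2) = 1.
By Bézout, 2·(-5) + 11·(1) = 1.
So 2·-5 ≡ 1 (mod 11), and -5 mod 11 = 6.

6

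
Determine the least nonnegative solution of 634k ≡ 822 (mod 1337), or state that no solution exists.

gcd(1337, 634) = 1.
1 divides 822, so solutions exist.
By Bézout, 634×(310) + 1337×(-147) = 1.
So 634×(310) ≡ 1 (mod 1337); multiply by 822: k ≡ 254820 (mod 1337).
Smallest nonnegative: k = 254820 mod 1337 = 790.

790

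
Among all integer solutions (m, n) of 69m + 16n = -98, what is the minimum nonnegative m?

gcd(69, 16):
  69 = 4·16 + 5
  16 = 3·5 + 1
  5 = 5·1
so gcd(69, 16) = 1.
1 divides -98, so solutions exist.
Back-substitute for Bézout coefficients:
  1 = 16 - 3·5
  ... = 69·(-3) + 16·(13)
Scale by -98/1 = -98: (m₀, n₀) = (294, -1274).
General solution: m = 294 + 16t, n = -1274 - 69t for integer t.
m ≥ 0: smallest is 294 mod 16 = 6 (at t = -18), with n = -32.

6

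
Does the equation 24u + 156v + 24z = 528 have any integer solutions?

yes

gcd(156, 24) = 12.
gcd(12, 24) = 12.
12 divides 528, so integer solutions exist.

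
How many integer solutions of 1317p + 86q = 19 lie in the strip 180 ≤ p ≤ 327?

2

gcd(1317, 86) = 1.
By Bézout, 1317*(-35) + 86*(536) = 1.
Particular solution: (23, -352).
General solution: p = 23 + 86t, q = -352 - 1317t for integer t.
180 ≤ 23 + 86t ≤ 327 gives t ∈ [2, 3], which is 2 values.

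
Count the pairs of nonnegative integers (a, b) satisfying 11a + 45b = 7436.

16

gcd(45, 11) = 1  (45 = 4×11 + 1, 11 = 11×1).
Back-substituting, 11×(-4) + 45×(1) = 1.
Scale by 7436: one solution is (-29744, 7436). Reduce a mod 45: (1, 165).
General: a = 1 + 45t, b = 165 - 11t.
a ≥ 0 ⇒ t ≥ 0; b ≥ 0 ⇒ t ≤ 15. So t ∈ [0, 15]: 16 solutions.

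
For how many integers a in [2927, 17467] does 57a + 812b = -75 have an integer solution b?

gcd(812, 57) = 1  (812 = 14*57 + 14, 57 = 4*14 + 1, 14 = 14*1).
Back-substituting, 57*(57) + 812*(-4) = 1.
Scale by -75: particular solution (-4275, 300); reduce a mod 812: (597, -42).
General solution: a = 597 + 812t, b = -42 - 57t for integer t.
2927 ≤ 597 + 812t ≤ 17467 gives t ∈ [3, 20], which is 18 values.

18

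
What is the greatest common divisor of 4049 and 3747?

gcd(4049, 3747) = 1  (4049 = 1·3747 + 302, 3747 = 12·302 + 123, 302 = 2·123 + 56, 123 = 2·56 + 11, 56 = 5·11 + 1, 11 = 11·1).

1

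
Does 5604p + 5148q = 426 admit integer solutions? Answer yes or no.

gcd(5604, 5148):
  5604 = 1×5148 + 456
  5148 = 11×456 + 132
  456 = 3×132 + 60
  132 = 2×60 + 12
  60 = 5×12
so gcd(5604, 5148) = 12.
12 does not divide 426 (remainder 6), so no integer solutions.

no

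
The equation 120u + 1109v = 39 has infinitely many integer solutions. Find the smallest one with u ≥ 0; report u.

638

gcd(1109, 120) = 1  (1109 = 9×120 + 29, 120 = 4×29 + 4, 29 = 7×4 + 1, 4 = 4×1).
1 divides 39, so solutions exist.
Back-substituting, 120×(-268) + 1109×(29) = 1.
Scale by 39/1 = 39: (u₀, v₀) = (-10452, 1131).
General solution: u = -10452 + 1109t, v = 1131 - 120t for integer t.
u ≥ 0: smallest is -10452 mod 1109 = 638 (at t = 10), with v = -69.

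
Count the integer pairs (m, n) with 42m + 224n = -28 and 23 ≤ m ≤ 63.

3

gcd(224, 42) = 14.
By Bézout, 42×(-5) + 224×(1) = 14.
Particular solution: (10, -2).
General solution: m = 10 + 16t, n = -2 - 3t for integer t.
23 ≤ 10 + 16t ≤ 63 gives t ∈ [1, 3], which is 3 values.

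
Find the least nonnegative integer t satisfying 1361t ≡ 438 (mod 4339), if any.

3622

gcd(4339, 1361) = 1  (4339 = 3·1361 + 256, 1361 = 5·256 + 81, 256 = 3·81 + 13, 81 = 6·13 + 3, 13 = 4·3 + 1, 3 = 3·1).
1 divides 438, so solutions exist.
Back-substituting, 1361·(-1339) + 4339·(420) = 1.
So 1361·(-1339) ≡ 1 (mod 4339); multiply by 438: t ≡ -586482 (mod 4339).
Smallest nonnegative: t = -586482 mod 4339 = 3622.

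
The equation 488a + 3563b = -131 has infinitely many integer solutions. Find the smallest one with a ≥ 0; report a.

1000

gcd(3563, 488):
  3563 = 7*488 + 147
  488 = 3*147 + 47
  147 = 3*47 + 6
  47 = 7*6 + 5
  6 = 1*5 + 1
  5 = 5*1
so gcd(3563, 488) = 1.
1 divides -131, so solutions exist.
Back-substitute for Bézout coefficients:
  1 = 6 - 1*5
  ... = 488*(-606) + 3563*(83)
Scale by -131/1 = -131: (a₀, b₀) = (79386, -10873).
General solution: a = 79386 + 3563t, b = -10873 - 488t for integer t.
a ≥ 0: smallest is 79386 mod 3563 = 1000 (at t = -22), with b = -137.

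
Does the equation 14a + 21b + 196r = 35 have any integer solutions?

yes

gcd(21, 14) = 7  (21 = 1·14 + 7, 14 = 2·7).
gcd(7, 196) = 7.
7 divides 35, so integer solutions exist.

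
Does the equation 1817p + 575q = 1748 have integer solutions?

yes

gcd(1817, 575) = 23  (1817 = 3×575 + 92, 575 = 6×92 + 23, 92 = 4×23).
23 divides 1748, so integer solutions exist.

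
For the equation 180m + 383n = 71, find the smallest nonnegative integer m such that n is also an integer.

177

gcd(383, 180):
  383 = 2*180 + 23
  180 = 7*23 + 19
  23 = 1*19 + 4
  19 = 4*4 + 3
  4 = 1*3 + 1
  3 = 3*1
so gcd(383, 180) = 1.
1 divides 71, so solutions exist.
Back-substitute for Bézout coefficients:
  1 = 4 - 1*3
  ... = 180*(-100) + 383*(47)
Scale by 71/1 = 71: (m₀, n₀) = (-7100, 3337).
General solution: m = -7100 + 383t, n = 3337 - 180t for integer t.
m ≥ 0: smallest is -7100 mod 383 = 177 (at t = 19), with n = -83.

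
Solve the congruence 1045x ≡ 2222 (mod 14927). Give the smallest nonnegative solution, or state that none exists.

gcd(14927, 1045):
  14927 = 14*1045 + 297
  1045 = 3*297 + 154
  297 = 1*154 + 143
  154 = 1*143 + 11
  143 = 13*11
so gcd(14927, 1045) = 11.
11 divides 2222, so solutions exist.
Back-substitute for Bézout coefficients:
  11 = 154 - 1*143
  ... = 1045*(100) + 14927*(-7)
So 1045*(100) ≡ 11 (mod 14927); multiply by 202: x ≡ 20200 (mod 1357).
Smallest nonnegative: x = 20200 mod 1357 = 1202.

1202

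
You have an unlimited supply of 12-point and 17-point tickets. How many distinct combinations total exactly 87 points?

1

Need nonnegative integers with 12j + 17k = 87.
gcd(12, 17) = 1, and 12·(-7) + 17·(5) = 1.
So (j₀, k₀) = (-609, 435); general j = -609 + 17t, k = 435 - 12t.
j ≥ 0 ⇒ t ≥ 36; k ≥ 0 ⇒ t ≤ 36. That's 1 value of t.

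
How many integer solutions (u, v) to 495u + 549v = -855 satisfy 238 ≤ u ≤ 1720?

gcd(549, 495):
  549 = 1·495 + 54
  495 = 9·54 + 9
  54 = 6·9
so gcd(549, 495) = 9.
Back-substitute for Bézout coefficients:
  9 = 495 - 9·54
  ... = 495·(10) + 549·(-9)
Scale by -95: particular solution (-950, 855); reduce u mod 61: (26, -25).
General solution: u = 26 + 61t, v = -25 - 55t for integer t.
238 ≤ 26 + 61t ≤ 1720 gives t ∈ [4, 27], which is 24 values.

24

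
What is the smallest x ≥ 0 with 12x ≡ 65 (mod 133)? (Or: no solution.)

83

gcd(133, 12) = 1.
1 divides 65, so solutions exist.
By Bézout, 12·(-11) + 133·(1) = 1.
So 12·(-11) ≡ 1 (mod 133); multiply by 65: x ≡ -715 (mod 133).
Smallest nonnegative: x = -715 mod 133 = 83.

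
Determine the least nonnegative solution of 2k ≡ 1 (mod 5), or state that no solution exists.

3

gcd(5, 2) = 1  (5 = 2×2 + 1, 2 = 2×1).
1 divides 1, so solutions exist.
Back-substituting, 2×(-2) + 5×(1) = 1.
So 2×(-2) ≡ 1 (mod 5); multiply by 1: k ≡ -2 (mod 5).
Smallest nonnegative: k = -2 mod 5 = 3.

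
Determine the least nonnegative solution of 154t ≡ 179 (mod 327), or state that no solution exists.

50

gcd(327, 154):
  327 = 2*154 + 19
  154 = 8*19 + 2
  19 = 9*2 + 1
  2 = 2*1
so gcd(327, 154) = 1.
1 divides 179, so solutions exist.
Back-substitute for Bézout coefficients:
  1 = 19 - 9*2
  ... = 154*(-155) + 327*(73)
So 154*(-155) ≡ 1 (mod 327); multiply by 179: t ≡ -27745 (mod 327).
Smallest nonnegative: t = -27745 mod 327 = 50.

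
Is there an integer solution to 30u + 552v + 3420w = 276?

gcd(552, 30) = 6  (552 = 18·30 + 12, 30 = 2·12 + 6, 12 = 2·6).
gcd(6, 3420) = 6.
6 divides 276, so integer solutions exist.

yes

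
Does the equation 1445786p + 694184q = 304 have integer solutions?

gcd(1445786, 694184) = 38  (1445786 = 2·694184 + 57418, 694184 = 12·57418 + 5168, 57418 = 11·5168 + 570, 5168 = 9·570 + 38, 570 = 15·38).
38 divides 304, so integer solutions exist.

yes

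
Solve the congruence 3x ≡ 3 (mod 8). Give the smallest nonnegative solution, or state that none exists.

gcd(8, 3) = 1.
1 divides 3, so solutions exist.
By Bézout, 3·(3) + 8·(-1) = 1.
So 3·(3) ≡ 1 (mod 8); multiply by 3: x ≡ 9 (mod 8).
Smallest nonnegative: x = 9 mod 8 = 1.

1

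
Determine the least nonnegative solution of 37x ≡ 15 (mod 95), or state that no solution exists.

gcd(95, 37) = 1  (95 = 2*37 + 21, 37 = 1*21 + 16, 21 = 1*16 + 5, 16 = 3*5 + 1, 5 = 5*1).
1 divides 15, so solutions exist.
Back-substituting, 37*(18) + 95*(-7) = 1.
So 37*(18) ≡ 1 (mod 95); multiply by 15: x ≡ 270 (mod 95).
Smallest nonnegative: x = 270 mod 95 = 80.

80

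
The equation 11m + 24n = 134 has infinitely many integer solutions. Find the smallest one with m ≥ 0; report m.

10

gcd(24, 11) = 1  (24 = 2×11 + 2, 11 = 5×2 + 1, 2 = 2×1).
1 divides 134, so solutions exist.
Back-substituting, 11×(11) + 24×(-5) = 1.
Scale by 134/1 = 134: (m₀, n₀) = (1474, -670).
General solution: m = 1474 + 24t, n = -670 - 11t for integer t.
m ≥ 0: smallest is 1474 mod 24 = 10 (at t = -61), with n = 1.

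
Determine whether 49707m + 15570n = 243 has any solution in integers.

gcd(49707, 15570):
  49707 = 3·15570 + 2997
  15570 = 5·2997 + 585
  2997 = 5·585 + 72
  585 = 8·72 + 9
  72 = 8·9
so gcd(49707, 15570) = 9.
9 divides 243, so integer solutions exist.

yes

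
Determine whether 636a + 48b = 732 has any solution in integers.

gcd(636, 48) = 12.
12 divides 732, so integer solutions exist.

yes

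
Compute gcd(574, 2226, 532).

gcd(2226, 574) = 14.
gcd(14, 532) = 14.

14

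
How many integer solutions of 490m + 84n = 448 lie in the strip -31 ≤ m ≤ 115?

24

gcd(490, 84) = 14.
By Bézout, 490·(-1) + 84·(6) = 14.
Particular solution: (4, -18).
General solution: m = 4 + 6t, n = -18 - 35t for integer t.
-31 ≤ 4 + 6t ≤ 115 gives t ∈ [-5, 18], which is 24 values.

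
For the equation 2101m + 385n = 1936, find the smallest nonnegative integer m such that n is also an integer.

gcd(2101, 385) = 11.
11 divides 1936, so solutions exist.
By Bézout, 2101*(11) + 385*(-60) = 11.
Scale by 1936/11 = 176: (m₀, n₀) = (1936, -10560).
General solution: m = 1936 + 35t, n = -10560 - 191t for integer t.
m ≥ 0: smallest is 1936 mod 35 = 11 (at t = -55), with n = -55.

11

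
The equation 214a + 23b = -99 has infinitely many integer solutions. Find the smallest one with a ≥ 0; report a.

gcd(214, 23):
  214 = 9*23 + 7
  23 = 3*7 + 2
  7 = 3*2 + 1
  2 = 2*1
so gcd(214, 23) = 1.
1 divides -99, so solutions exist.
Back-substitute for Bézout coefficients:
  1 = 7 - 3*2
  ... = 214*(10) + 23*(-93)
Scale by -99/1 = -99: (a₀, b₀) = (-990, 9207).
General solution: a = -990 + 23t, b = 9207 - 214t for integer t.
a ≥ 0: smallest is -990 mod 23 = 22 (at t = 44), with b = -209.

22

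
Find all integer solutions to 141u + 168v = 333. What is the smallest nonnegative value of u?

gcd(168, 141):
  168 = 1*141 + 27
  141 = 5*27 + 6
  27 = 4*6 + 3
  6 = 2*3
so gcd(168, 141) = 3.
3 divides 333, so solutions exist.
Back-substitute for Bézout coefficients:
  3 = 27 - 4*6
  ... = 141*(-25) + 168*(21)
Scale by 333/3 = 111: (u₀, v₀) = (-2775, 2331).
General solution: u = -2775 + 56t, v = 2331 - 47t for integer t.
u ≥ 0: smallest is -2775 mod 56 = 25 (at t = 50), with v = -19.

25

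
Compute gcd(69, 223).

1

gcd(223, 69):
  223 = 3*69 + 16
  69 = 4*16 + 5
  16 = 3*5 + 1
  5 = 5*1
so gcd(223, 69) = 1.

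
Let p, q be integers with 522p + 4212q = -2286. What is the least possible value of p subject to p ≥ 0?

157

gcd(4212, 522) = 18  (4212 = 8×522 + 36, 522 = 14×36 + 18, 36 = 2×18).
18 divides -2286, so solutions exist.
Back-substituting, 522×(113) + 4212×(-14) = 18.
Scale by -2286/18 = -127: (p₀, q₀) = (-14351, 1778).
General solution: p = -14351 + 234t, q = 1778 - 29t for integer t.
p ≥ 0: smallest is -14351 mod 234 = 157 (at t = 62), with q = -20.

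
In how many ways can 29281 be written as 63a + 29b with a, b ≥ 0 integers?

gcd(63, 29) = 1  (63 = 2·29 + 5, 29 = 5·5 + 4, 5 = 1·4 + 1, 4 = 4·1).
Back-substituting, 63·(6) + 29·(-13) = 1.
Scale by 29281: one solution is (175686, -380653). Reduce a mod 29: (4, 1001).
General: a = 4 + 29t, b = 1001 - 63t.
a ≥ 0 ⇒ t ≥ 0; b ≥ 0 ⇒ t ≤ 15. So t ∈ [0, 15]: 16 solutions.

16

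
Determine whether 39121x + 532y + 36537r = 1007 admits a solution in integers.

gcd(39121, 532) = 19.
gcd(19, 36537) = 19.
19 divides 1007, so integer solutions exist.

yes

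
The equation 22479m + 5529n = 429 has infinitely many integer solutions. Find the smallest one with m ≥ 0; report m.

gcd(22479, 5529) = 3.
3 divides 429, so solutions exist.
By Bézout, 22479×(-198) + 5529×(805) = 3.
Scale by 429/3 = 143: (m₀, n₀) = (-28314, 115115).
General solution: m = -28314 + 1843t, n = 115115 - 7493t for integer t.
m ≥ 0: smallest is -28314 mod 1843 = 1174 (at t = 16), with n = -4773.

1174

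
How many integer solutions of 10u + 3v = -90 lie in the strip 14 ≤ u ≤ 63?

gcd(10, 3) = 1.
By Bézout, 10·(1) + 3·(-3) = 1.
Particular solution: (0, -30).
General solution: u = 0 + 3t, v = -30 - 10t for integer t.
14 ≤ 0 + 3t ≤ 63 gives t ∈ [5, 21], which is 17 values.

17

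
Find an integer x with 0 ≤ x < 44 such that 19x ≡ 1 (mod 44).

gcd(44, 19):
  44 = 2*19 + 6
  19 = 3*6 + 1
  6 = 6*1
so gcd(44, 19) = 1.
Back-substitute for Bézout coefficients:
  1 = 19 - 3*6
  ... = 19*(7) + 44*(-3)
So 19*7 ≡ 1 (mod 44), and 7 mod 44 = 7.

7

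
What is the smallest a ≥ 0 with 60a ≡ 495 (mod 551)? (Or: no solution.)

gcd(551, 60):
  551 = 9×60 + 11
  60 = 5×11 + 5
  11 = 2×5 + 1
  5 = 5×1
so gcd(551, 60) = 1.
1 divides 495, so solutions exist.
Back-substitute for Bézout coefficients:
  1 = 11 - 2×5
  ... = 60×(-101) + 551×(11)
So 60×(-101) ≡ 1 (mod 551); multiply by 495: a ≡ -49995 (mod 551).
Smallest nonnegative: a = -49995 mod 551 = 146.

146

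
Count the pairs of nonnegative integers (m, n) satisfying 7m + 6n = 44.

gcd(7, 6) = 1.
By Bézout, 7*(1) + 6*(-1) = 1.
One solution: (2, 5).
General: m = 2 + 6t, n = 5 - 7t.
m ≥ 0 ⇒ t ≥ 0; n ≥ 0 ⇒ t ≤ 0. So t ∈ [0, 0]: 1 solution.

1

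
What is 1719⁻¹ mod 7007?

2193

gcd(7007, 1719):
  7007 = 4·1719 + 131
  1719 = 13·131 + 16
  131 = 8·16 + 3
  16 = 5·3 + 1
  3 = 3·1
so gcd(7007, 1719) = 1.
Back-substitute for Bézout coefficients:
  1 = 16 - 5·3
  ... = 1719·(2193) + 7007·(-538)
So 1719·2193 ≡ 1 (mod 7007), and 2193 mod 7007 = 2193.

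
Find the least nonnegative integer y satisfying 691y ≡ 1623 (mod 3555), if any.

1803

gcd(3555, 691) = 1.
1 divides 1623, so solutions exist.
By Bézout, 691×(391) + 3555×(-76) = 1.
So 691×(391) ≡ 1 (mod 3555); multiply by 1623: y ≡ 634593 (mod 3555).
Smallest nonnegative: y = 634593 mod 3555 = 1803.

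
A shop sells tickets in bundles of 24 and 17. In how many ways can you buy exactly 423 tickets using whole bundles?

Need nonnegative integers with 24j + 17k = 423.
gcd(24, 17) = 1, and 24·(5) + 17·(-7) = 1.
So (j₀, k₀) = (2115, -2961); general j = 2115 + 17t, k = -2961 - 24t.
j ≥ 0 ⇒ t ≥ -124; k ≥ 0 ⇒ t ≤ -124. That's 1 value of t.

1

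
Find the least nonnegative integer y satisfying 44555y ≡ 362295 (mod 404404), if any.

gcd(404404, 44555):
  404404 = 9*44555 + 3409
  44555 = 13*3409 + 238
  3409 = 14*238 + 77
  238 = 3*77 + 7
  77 = 11*7
so gcd(404404, 44555) = 7.
7 does not divide 362295, so the congruence has no solution.

no solution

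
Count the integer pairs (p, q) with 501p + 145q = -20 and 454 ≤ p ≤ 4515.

28

gcd(501, 145) = 1.
By Bézout, 501·(11) + 145·(-38) = 1.
Particular solution: (70, -242).
General solution: p = 70 + 145t, q = -242 - 501t for integer t.
454 ≤ 70 + 145t ≤ 4515 gives t ∈ [3, 30], which is 28 values.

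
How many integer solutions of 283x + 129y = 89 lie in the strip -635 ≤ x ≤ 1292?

gcd(283, 129):
  283 = 2*129 + 25
  129 = 5*25 + 4
  25 = 6*4 + 1
  4 = 4*1
so gcd(283, 129) = 1.
Back-substitute for Bézout coefficients:
  1 = 25 - 6*4
  ... = 283*(31) + 129*(-68)
Scale by 89: particular solution (2759, -6052); reduce x mod 129: (50, -109).
General solution: x = 50 + 129t, y = -109 - 283t for integer t.
-635 ≤ 50 + 129t ≤ 1292 gives t ∈ [-5, 9], which is 15 values.

15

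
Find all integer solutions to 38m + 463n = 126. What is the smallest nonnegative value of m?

247

gcd(463, 38) = 1.
1 divides 126, so solutions exist.
By Bézout, 38*(-134) + 463*(11) = 1.
Scale by 126/1 = 126: (m₀, n₀) = (-16884, 1386).
General solution: m = -16884 + 463t, n = 1386 - 38t for integer t.
m ≥ 0: smallest is -16884 mod 463 = 247 (at t = 37), with n = -20.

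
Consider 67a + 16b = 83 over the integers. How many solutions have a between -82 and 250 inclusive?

21

gcd(67, 16) = 1  (67 = 4×16 + 3, 16 = 5×3 + 1, 3 = 3×1).
Back-substituting, 67×(-5) + 16×(21) = 1.
Scale by 83: particular solution (-415, 1743); reduce a mod 16: (1, 1).
General solution: a = 1 + 16t, b = 1 - 67t for integer t.
-82 ≤ 1 + 16t ≤ 250 gives t ∈ [-5, 15], which is 21 values.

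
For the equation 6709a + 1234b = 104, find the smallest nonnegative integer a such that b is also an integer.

gcd(6709, 1234) = 1  (6709 = 5*1234 + 539, 1234 = 2*539 + 156, 539 = 3*156 + 71, 156 = 2*71 + 14, 71 = 5*14 + 1, 14 = 14*1).
1 divides 104, so solutions exist.
Back-substituting, 6709*(87) + 1234*(-473) = 1.
Scale by 104/1 = 104: (a₀, b₀) = (9048, -49192).
General solution: a = 9048 + 1234t, b = -49192 - 6709t for integer t.
a ≥ 0: smallest is 9048 mod 1234 = 410 (at t = -7), with b = -2229.

410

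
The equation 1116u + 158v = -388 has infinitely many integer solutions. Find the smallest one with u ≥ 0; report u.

gcd(1116, 158) = 2.
2 divides -388, so solutions exist.
By Bézout, 1116×(16) + 158×(-113) = 2.
Scale by -388/2 = -194: (u₀, v₀) = (-3104, 21922).
General solution: u = -3104 + 79t, v = 21922 - 558t for integer t.
u ≥ 0: smallest is -3104 mod 79 = 56 (at t = 40), with v = -398.

56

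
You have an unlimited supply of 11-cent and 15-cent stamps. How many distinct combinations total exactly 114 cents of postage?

Need nonnegative integers with 11j + 15k = 114.
gcd(11, 15) = 1, and 11·(-4) + 15·(3) = 1.
So (j₀, k₀) = (-456, 342); general j = -456 + 15t, k = 342 - 11t.
j ≥ 0 ⇒ t ≥ 31; k ≥ 0 ⇒ t ≤ 31. That's 1 value of t.

1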